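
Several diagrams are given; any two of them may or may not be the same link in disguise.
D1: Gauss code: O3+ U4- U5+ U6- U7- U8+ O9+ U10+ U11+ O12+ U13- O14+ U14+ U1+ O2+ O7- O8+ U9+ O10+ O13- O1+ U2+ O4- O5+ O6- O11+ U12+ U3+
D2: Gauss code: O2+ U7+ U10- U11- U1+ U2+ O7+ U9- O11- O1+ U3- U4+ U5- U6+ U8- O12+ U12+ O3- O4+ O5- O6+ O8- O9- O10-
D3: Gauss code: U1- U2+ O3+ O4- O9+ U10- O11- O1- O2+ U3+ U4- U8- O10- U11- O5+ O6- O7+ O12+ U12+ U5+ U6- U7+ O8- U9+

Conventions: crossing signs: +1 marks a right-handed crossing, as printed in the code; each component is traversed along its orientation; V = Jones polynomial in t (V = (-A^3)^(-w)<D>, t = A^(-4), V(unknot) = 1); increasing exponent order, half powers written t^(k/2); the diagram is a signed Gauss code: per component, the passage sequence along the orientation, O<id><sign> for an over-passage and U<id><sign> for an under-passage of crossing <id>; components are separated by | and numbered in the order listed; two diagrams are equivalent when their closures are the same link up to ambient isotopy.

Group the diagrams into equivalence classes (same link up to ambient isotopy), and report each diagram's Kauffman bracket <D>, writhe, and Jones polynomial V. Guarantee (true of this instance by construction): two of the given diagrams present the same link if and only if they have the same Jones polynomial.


grouping into links: {D1} | {D2} | {D3}
V(D1) = t - t^2 + 2t^3 - t^4 + t^5 - t^6  (w +6, c 14, <D> = -A^-6 + A^-2 - A^2 + 2A^6 - A^10 + A^14)
V(D2) = 1  (w 0, c 12, <D> = 1)
D3 (bracket A^4 + A^12 - A^16; 12 crossings at w = 0): V = -t^-4 + t^-3 + t^-1
why: V(t) takes 3 values over 3 diagrams, fixing the grouping


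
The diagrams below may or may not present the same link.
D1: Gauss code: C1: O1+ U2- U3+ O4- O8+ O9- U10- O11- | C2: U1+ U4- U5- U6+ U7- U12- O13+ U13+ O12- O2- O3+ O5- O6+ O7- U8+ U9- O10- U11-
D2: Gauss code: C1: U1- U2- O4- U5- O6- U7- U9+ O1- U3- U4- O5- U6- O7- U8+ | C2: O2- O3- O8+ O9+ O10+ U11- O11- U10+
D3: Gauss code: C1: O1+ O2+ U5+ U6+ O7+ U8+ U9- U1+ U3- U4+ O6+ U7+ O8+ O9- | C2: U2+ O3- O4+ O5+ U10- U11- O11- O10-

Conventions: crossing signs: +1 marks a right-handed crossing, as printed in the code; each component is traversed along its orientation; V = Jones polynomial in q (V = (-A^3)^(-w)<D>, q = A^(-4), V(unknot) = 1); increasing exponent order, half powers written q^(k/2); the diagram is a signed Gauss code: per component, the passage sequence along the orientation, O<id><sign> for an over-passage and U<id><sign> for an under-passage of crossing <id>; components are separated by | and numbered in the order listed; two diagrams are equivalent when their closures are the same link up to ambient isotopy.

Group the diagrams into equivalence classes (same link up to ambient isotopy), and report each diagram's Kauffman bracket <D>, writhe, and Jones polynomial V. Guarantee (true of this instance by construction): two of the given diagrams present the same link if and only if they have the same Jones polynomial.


grouping into links: {D1} | {D2} | {D3}
V(D1) = -q^(-5/2) - q^(-1/2)  (w -3, c 13, <D> = A^-7 + A)
V(D2) = q^(-15/2) - q^(-7/2) - q^(-5/2) - q^(-3/2)  [11 crossings, <D> = A^-9 + A^-5 + A^-1 - A^15, w = -5]
V(D3) = -q^(3/2) - 2q^(7/2) + q^(9/2) - q^(11/2) + q^(13/2)  (w +3, c 11, <D> = -A^-17 + A^-13 - A^-9 + 2A^-5 + A^3)
key observation: 3 values of V(q) split the 3 diagrams


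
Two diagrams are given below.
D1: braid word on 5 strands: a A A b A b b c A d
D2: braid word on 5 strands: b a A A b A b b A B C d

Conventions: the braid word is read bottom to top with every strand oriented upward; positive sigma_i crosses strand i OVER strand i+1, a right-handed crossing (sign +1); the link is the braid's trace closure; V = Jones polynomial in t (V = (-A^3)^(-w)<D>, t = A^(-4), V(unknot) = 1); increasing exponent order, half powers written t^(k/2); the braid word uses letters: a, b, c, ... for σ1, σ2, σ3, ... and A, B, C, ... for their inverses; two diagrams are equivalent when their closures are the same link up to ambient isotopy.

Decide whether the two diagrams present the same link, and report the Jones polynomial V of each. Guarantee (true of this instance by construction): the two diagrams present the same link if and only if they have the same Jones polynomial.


equivalent: yes
V(D1) = -t^-3 + 2t^-2 - 2t^-1 + 3 - 2t + 2t^2 - t^3  (w +2, c 10, <D> = -A^-6 + 2A^-2 - 2A^2 + 3A^6 - 2A^10 + 2A^14 - A^18)
V(D2) = -t^-3 + 2t^-2 - 2t^-1 + 3 - 2t + 2t^2 - t^3  (w 0, c 12, <D> = -A^-12 + 2A^-8 - 2A^-4 + 3 - 2A^4 + 2A^8 - A^12)
why: D2 (12 crossings) and D1 (10) are Markov-related braid presentations


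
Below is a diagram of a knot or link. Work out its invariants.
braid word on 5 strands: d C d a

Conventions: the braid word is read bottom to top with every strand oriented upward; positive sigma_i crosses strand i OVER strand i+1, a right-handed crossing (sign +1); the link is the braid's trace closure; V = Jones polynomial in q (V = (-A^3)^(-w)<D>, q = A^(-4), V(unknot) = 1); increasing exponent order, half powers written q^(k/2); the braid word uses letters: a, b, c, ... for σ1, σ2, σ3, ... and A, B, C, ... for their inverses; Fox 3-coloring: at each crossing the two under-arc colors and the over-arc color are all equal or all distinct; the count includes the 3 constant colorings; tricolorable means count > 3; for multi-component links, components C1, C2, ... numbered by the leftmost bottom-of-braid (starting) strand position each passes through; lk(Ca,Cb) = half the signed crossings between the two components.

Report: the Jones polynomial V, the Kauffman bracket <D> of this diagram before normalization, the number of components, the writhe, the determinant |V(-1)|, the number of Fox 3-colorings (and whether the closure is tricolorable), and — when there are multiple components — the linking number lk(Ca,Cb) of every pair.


V = 1 + q + q^2 + q^3
<D> = A^-6 + A^-2 + A^2 + A^6 (w = +2)
3 components over 4 crossings, w = +2
lk(C1,C2): 0
lk(C1,C3) = 0
linking number lk(C2,C3) = +1
9 Fox colorings among 3^4, |V(-1)| = 0: tricolorable
why: the span of V is 3, within the link bound 4 + 3 - 1


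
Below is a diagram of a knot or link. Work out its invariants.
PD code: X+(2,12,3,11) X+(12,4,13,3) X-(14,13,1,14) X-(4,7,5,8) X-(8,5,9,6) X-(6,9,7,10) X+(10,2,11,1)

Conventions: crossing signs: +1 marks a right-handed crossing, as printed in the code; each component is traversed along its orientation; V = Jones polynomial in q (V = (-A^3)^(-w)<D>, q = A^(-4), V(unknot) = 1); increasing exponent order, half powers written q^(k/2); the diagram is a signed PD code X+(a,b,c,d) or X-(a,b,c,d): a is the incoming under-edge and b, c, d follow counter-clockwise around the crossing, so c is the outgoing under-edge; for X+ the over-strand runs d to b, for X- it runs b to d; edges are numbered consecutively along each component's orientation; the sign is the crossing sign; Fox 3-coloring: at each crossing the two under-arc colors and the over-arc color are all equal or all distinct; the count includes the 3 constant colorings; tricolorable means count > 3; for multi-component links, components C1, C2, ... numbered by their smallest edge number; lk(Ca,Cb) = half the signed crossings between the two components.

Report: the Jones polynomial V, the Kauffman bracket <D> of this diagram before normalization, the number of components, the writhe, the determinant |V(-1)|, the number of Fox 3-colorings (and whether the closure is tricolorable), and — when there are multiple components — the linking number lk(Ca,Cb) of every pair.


V = -q^-3 + q^-2 - q^-1 + 3 - q + q^2 - q^3
<D> = A^-15 - A^-11 + A^-7 - 3A^-3 + A - A^5 + A^9 (w = -1)
1 component over 7 crossings, w = -1
27 Fox colorings among 3^7, |V(-1)| = 9: tricolorable
why: |V(-1)| = 9: so tricolorable, since 3 divides 9


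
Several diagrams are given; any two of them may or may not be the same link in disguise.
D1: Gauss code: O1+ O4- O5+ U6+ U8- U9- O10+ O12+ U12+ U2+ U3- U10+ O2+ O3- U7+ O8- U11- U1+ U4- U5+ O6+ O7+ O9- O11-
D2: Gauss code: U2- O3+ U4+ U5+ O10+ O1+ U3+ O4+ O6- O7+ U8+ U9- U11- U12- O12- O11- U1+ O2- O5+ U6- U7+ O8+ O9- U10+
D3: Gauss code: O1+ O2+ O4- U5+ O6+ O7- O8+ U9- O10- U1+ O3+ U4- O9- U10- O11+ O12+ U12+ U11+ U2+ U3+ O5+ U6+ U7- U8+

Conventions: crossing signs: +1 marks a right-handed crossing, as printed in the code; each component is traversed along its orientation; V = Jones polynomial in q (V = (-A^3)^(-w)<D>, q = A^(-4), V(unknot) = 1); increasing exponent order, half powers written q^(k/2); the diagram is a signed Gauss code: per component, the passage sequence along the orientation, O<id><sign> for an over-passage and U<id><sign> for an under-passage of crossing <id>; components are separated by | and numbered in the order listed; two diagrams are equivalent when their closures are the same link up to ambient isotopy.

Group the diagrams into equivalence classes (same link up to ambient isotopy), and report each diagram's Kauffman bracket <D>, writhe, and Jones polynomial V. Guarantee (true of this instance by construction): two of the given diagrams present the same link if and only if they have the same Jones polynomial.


equivalence classes: {D1} | {D2} | {D3}
D1 (bracket A^6; 12 crossings at w = +2): V = 1
V(D2) = q - q^2 + 2q^3 - q^4 + q^5 - q^6  (w +2, c 12, <D> = -A^-18 + A^-14 - A^-10 + 2A^-6 - A^-2 + A^2)
V(D3) = q + q^3 - q^4  (w +4, c 12, <D> = -A^-4 + 1 + A^8)
observation: V(q) takes 3 values over 3 diagrams, fixing the grouping


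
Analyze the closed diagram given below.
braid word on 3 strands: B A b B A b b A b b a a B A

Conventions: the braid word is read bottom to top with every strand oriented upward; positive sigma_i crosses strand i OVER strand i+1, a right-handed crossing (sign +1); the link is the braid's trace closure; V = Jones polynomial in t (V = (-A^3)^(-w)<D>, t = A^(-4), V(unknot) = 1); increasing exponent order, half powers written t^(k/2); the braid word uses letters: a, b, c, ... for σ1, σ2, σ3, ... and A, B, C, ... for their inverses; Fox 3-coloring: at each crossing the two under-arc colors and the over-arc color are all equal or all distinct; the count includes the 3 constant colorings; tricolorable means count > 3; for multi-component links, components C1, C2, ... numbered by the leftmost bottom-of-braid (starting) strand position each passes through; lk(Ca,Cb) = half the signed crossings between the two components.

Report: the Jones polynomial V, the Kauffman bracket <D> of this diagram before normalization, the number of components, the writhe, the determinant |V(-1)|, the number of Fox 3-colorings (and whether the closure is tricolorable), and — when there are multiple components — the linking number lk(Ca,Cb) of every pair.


V = t^-4 - 3t^-3 + 5t^-2 - 6t^-1 + 7 - 6t + 5t^2 - 3t^3 + t^4
<D> = A^-16 - 3A^-12 + 5A^-8 - 6A^-4 + 7 - 6A^4 + 5A^8 - 3A^12 + A^16 (w = 0)
1 component over 14 crossings, w = 0
3 Fox colorings among 3^14, |V(-1)| = 37: not tricolorable
why: free reduction leaves σ2⁻¹ σ1⁻¹ σ1⁻¹ σ2 σ2 σ1⁻¹ σ2 σ2 σ1 σ1 σ2⁻¹ σ1⁻¹ of the original 14 letters


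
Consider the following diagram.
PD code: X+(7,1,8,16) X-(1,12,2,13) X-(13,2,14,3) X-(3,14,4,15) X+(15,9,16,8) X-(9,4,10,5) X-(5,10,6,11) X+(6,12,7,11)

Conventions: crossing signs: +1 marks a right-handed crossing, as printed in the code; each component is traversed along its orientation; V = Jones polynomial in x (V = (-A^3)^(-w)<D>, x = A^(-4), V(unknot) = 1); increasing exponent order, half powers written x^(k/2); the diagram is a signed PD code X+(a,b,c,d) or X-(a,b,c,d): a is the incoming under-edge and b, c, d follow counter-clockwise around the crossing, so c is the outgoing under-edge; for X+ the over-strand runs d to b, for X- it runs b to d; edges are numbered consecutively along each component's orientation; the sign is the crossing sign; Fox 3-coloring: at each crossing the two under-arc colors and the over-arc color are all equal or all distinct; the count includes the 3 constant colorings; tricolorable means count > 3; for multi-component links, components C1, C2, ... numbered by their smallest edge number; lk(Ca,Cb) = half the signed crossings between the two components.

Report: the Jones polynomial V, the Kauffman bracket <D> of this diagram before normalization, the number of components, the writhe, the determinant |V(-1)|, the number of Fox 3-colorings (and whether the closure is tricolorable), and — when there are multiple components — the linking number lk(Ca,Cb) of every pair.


Jones polynomial: V(x) = x^-5 - 2x^-4 + 2x^-3 - 2x^-2 + 2x^-1 - 1 + x
<D> = A^-10 - A^-6 + 2A^-2 - 2A^2 + 2A^6 - 2A^10 + A^14; writhe -2
components 1, writhe -2 (8 crossings)
3-colorings: 3 of 3^8, det 11 — not tricolorable
note: |V(-1)| = 11: so not tricolorable, since 3 does not divide 11


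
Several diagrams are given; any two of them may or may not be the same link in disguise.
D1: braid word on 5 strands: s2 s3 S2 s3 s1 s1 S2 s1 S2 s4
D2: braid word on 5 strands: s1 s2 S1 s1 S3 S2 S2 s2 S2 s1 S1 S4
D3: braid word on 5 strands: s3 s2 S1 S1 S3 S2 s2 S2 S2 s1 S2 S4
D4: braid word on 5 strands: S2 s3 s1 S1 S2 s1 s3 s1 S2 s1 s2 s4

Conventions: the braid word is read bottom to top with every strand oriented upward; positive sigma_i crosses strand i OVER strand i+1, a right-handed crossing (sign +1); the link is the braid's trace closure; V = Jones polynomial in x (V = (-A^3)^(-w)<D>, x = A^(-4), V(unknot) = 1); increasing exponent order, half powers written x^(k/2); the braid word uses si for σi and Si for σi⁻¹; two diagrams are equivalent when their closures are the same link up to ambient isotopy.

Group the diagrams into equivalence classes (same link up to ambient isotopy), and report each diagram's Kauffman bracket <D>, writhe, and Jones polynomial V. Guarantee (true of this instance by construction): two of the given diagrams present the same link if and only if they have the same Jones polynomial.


grouping into links: {D1, D4} | {D2} | {D3}
V(D1) = x^-1 - 2 + 3x - 3x^2 + 4x^3 - 3x^4 + 2x^5 - x^6  (w +4, c 10, <D> = -A^-12 + 2A^-8 - 3A^-4 + 4 - 3A^4 + 3A^8 - 2A^12 + A^16)
D2 (bracket A^-6; 12 crossings at w = -2): V = 1
D3 (bracket A^-8 - A^-4 + 2 - A^4 + A^8 - A^12; 12 crossings at w = -4): V = -x^-6 + x^-5 - x^-4 + 2x^-3 - x^-2 + x^-1
D4 (bracket -A^-12 + 2A^-8 - 3A^-4 + 4 - 3A^4 + 3A^8 - 2A^12 + A^16; 12 crossings at w = +4): V = x^-1 - 2 + 3x - 3x^2 + 4x^3 - 3x^4 + 2x^5 - x^6
key observation: 3 values of V(x) split the 4 diagrams


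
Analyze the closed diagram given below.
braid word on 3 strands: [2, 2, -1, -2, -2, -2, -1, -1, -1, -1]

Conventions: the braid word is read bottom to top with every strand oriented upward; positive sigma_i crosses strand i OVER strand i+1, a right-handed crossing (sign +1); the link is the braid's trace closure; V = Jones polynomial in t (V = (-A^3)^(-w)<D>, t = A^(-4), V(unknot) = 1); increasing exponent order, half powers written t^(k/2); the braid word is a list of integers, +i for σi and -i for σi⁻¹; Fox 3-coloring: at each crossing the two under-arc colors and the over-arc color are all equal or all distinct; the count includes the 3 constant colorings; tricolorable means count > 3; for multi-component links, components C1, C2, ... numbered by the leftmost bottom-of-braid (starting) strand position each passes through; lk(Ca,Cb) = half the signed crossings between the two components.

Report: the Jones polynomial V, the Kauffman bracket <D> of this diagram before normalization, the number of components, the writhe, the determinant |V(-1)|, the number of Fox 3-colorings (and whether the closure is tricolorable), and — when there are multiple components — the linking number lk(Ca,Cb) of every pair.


V = t^-10 - 2t^-9 + 3t^-8 - 5t^-7 + 5t^-6 - 5t^-5 + 4t^-4 - 2t^-3 + 2t^-2
<D> = 2A^-10 - 2A^-6 + 4A^-2 - 5A^2 + 5A^6 - 5A^10 + 3A^14 - 2A^18 + A^22 (w = -6)
1 component over 10 crossings, w = -6
3 Fox colorings among 3^10, |V(-1)| = 29: not tricolorable
why: V spans 8 powers of t: at least 8 crossings in any diagram


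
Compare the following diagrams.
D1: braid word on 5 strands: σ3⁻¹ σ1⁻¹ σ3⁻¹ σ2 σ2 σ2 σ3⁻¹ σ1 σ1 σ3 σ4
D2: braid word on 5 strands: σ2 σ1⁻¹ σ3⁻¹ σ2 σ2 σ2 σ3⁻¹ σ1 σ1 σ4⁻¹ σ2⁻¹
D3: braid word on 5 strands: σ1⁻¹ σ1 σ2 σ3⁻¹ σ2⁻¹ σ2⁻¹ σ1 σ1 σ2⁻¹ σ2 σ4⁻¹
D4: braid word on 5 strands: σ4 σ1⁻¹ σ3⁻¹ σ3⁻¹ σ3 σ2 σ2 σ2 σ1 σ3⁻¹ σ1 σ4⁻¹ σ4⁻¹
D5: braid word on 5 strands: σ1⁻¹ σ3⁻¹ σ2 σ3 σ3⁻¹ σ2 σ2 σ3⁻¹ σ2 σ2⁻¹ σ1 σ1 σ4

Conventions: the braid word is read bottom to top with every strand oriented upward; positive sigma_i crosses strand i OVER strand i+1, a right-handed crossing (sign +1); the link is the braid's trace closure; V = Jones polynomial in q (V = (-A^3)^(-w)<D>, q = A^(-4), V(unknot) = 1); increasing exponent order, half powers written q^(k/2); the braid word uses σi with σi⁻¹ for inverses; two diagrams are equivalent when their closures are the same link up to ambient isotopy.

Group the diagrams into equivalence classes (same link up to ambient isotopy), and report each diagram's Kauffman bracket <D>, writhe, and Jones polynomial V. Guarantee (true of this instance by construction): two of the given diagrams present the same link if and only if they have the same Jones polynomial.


classes: {D1, D2, D4, D5} | {D3}
V(D1) = -q^(-3/2) - 2q^(1/2) + q^(3/2) - q^(5/2) + q^(7/2)  [11 crossings, <D> = -A^-5 + A^-1 - A^3 + 2A^7 + A^15, w = +3]
V(D2) = -q^(-3/2) - 2q^(1/2) + q^(3/2) - q^(5/2) + q^(7/2)  (w +1, c 11, <D> = -A^-11 + A^-7 - A^-3 + 2A + A^9)
V(D3) = -q^(1/2) - q^(5/2)  (w -1, c 11, <D> = A^-13 + A^-5)
D4 (bracket -A^-11 + A^-7 - A^-3 + 2A + A^9; 13 crossings at w = +1): V = -q^(-3/2) - 2q^(1/2) + q^(3/2) - q^(5/2) + q^(7/2)
V(D5) = -q^(-3/2) - 2q^(1/2) + q^(3/2) - q^(5/2) + q^(7/2)  [13 crossings, <D> = -A^-5 + A^-1 - A^3 + 2A^7 + A^15, w = +3]
insight: V(q) takes 2 values over 5 diagrams, fixing the grouping


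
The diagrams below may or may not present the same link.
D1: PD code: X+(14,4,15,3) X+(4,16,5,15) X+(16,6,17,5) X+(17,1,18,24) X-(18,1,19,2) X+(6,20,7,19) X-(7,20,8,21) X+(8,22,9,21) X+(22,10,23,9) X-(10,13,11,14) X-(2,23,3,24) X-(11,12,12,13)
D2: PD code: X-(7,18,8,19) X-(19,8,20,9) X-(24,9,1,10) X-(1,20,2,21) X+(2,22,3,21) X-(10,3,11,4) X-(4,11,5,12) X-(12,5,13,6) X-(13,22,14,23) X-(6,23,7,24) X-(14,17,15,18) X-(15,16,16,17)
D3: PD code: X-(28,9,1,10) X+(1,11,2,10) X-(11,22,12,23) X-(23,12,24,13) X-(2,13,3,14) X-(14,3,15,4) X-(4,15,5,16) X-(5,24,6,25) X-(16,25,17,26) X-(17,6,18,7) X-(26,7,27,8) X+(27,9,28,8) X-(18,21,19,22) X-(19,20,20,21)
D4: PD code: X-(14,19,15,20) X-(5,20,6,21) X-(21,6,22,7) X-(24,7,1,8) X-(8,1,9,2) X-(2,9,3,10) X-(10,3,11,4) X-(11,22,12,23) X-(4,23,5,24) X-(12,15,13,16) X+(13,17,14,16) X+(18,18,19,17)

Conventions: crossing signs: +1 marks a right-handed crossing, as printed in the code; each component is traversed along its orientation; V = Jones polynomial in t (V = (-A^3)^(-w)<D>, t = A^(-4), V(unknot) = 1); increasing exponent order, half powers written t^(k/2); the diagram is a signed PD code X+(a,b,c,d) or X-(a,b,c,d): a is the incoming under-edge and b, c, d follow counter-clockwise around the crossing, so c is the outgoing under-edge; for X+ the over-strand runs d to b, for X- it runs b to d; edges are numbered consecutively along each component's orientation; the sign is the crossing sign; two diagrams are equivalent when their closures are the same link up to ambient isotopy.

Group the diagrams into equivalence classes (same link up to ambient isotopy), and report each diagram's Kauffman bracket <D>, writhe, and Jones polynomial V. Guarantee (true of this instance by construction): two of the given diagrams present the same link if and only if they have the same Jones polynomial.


equivalence classes: {D1} | {D2, D3, D4}
D1 (bracket -A^-22 + A^-18 - A^-14 + A^-10 + A^-2; 12 crossings at w = +2): V = t^2 + t^4 - t^5 + t^6 - t^7
D2 (bracket A^-18 + A^-10 - A^-6 + A^-2 - A^2 + A^6 - A^10; 12 crossings at w = -10): V = -t^-10 + t^-9 - t^-8 + t^-7 - t^-6 + t^-5 + t^-3
D3 (bracket A^-18 + A^-10 - A^-6 + A^-2 - A^2 + A^6 - A^10; 14 crossings at w = -10): V = -t^-10 + t^-9 - t^-8 + t^-7 - t^-6 + t^-5 + t^-3
V(D4) = -t^-10 + t^-9 - t^-8 + t^-7 - t^-6 + t^-5 + t^-3  [12 crossings, <D> = A^-12 + A^-4 - 1 + A^4 - A^8 + A^12 - A^16, w = -8]
key observation: 2 values of V(t) split the 4 diagrams


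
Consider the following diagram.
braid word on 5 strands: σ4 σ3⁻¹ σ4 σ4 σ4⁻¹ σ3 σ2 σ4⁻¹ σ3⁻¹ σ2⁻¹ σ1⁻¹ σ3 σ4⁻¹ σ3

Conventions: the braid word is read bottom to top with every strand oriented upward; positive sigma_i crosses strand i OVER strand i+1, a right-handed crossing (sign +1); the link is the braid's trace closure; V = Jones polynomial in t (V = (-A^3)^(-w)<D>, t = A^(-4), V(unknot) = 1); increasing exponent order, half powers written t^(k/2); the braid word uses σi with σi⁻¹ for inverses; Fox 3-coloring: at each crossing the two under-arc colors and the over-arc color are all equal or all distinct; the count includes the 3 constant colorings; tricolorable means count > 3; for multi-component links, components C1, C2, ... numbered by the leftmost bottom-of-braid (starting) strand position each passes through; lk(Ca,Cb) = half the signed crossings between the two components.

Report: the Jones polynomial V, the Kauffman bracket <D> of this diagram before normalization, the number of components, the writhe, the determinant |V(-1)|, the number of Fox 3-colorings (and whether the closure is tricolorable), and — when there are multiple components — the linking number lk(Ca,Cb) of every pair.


V = -t^-1 + 2 - t + 2t^2 - t^3 + t^4 - t^5
<D> = -A^-20 + A^-16 - A^-12 + 2A^-8 - A^-4 + 2 - A^4 (w = 0)
1 component over 14 crossings, w = 0
9 Fox colorings among 3^14, |V(-1)| = 9: tricolorable
why: w = 0 (over 14 crossings) is diagram-only; (-A^3)^(0) removes it from V


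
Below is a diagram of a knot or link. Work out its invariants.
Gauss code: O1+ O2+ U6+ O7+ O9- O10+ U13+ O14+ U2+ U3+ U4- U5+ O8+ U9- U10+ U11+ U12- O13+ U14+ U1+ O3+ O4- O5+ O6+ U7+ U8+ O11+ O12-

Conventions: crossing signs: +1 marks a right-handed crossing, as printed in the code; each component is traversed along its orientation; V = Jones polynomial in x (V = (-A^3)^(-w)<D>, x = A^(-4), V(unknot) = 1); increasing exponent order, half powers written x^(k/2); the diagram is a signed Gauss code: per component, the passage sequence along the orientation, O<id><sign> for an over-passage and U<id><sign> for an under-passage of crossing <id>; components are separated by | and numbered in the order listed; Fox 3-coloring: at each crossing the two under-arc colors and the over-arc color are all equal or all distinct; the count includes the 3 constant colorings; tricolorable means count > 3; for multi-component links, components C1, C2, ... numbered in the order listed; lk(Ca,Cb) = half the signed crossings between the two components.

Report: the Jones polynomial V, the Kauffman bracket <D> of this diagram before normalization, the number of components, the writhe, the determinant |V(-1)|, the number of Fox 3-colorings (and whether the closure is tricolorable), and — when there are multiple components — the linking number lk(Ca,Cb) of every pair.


Jones polynomial: V(x) = x^3 + x^5 - x^8
<D> = -A^-8 + A^4 + A^12; writhe +8
components 1, writhe +8 (14 crossings)
3-colorings: 9 of 3^14, det 3 — tricolorable
note: w = +8 shifts under R1 moves; the (-A^3)^(-8) factor cancels that in V


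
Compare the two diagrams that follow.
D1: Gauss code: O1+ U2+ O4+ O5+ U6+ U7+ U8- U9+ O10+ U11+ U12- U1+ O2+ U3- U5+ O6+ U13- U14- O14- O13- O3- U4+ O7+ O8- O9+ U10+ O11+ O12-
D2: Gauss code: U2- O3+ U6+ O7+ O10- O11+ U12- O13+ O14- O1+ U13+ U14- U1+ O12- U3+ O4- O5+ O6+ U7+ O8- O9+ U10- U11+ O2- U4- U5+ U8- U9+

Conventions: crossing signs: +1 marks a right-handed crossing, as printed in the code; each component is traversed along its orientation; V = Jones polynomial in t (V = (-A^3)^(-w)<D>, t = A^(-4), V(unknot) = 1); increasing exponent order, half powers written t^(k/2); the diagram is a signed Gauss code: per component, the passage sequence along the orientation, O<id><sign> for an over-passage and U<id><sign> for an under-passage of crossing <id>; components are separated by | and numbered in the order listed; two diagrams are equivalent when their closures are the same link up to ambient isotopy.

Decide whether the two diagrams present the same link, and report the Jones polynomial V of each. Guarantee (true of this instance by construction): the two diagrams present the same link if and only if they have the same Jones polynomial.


equivalent: no
V(D1) = t^2 - t^3 + 2t^4 - 2t^5 + 3t^6 - 2t^7 + t^8 - t^9  (w +4, c 14, <D> = -A^-24 + A^-20 - 2A^-16 + 3A^-12 - 2A^-8 + 2A^-4 - 1 + A^4)
D2 (bracket -A^-10 + A^-6 + A^2; 14 crossings at w = +2): V = t + t^3 - t^4
why: V(t) takes 2 values over 2 diagrams, fixing the grouping


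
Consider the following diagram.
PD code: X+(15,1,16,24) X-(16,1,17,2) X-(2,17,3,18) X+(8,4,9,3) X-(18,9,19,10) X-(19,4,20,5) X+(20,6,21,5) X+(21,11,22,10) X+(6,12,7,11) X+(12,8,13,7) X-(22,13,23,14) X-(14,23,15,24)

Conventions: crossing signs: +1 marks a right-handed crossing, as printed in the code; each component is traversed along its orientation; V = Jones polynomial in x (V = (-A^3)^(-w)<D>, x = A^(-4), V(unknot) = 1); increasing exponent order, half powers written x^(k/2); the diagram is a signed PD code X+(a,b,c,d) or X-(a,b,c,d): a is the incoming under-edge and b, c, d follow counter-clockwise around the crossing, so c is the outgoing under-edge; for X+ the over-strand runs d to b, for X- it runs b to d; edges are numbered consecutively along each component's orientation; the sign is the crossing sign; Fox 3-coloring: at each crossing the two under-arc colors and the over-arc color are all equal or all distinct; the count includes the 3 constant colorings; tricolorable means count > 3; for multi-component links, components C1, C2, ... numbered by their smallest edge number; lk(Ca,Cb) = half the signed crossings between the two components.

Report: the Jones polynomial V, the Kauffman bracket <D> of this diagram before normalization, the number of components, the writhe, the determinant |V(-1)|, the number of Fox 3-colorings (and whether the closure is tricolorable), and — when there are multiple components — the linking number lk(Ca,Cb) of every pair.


Jones polynomial: V(x) = -x^-3 + x^-2 - x^-1 + 3 - x + x^2 - x^3
<D> = -A^-12 + A^-8 - A^-4 + 3 - A^4 + A^8 - A^12; writhe 0
components 1, writhe 0 (12 crossings)
3-colorings: 27 of 3^12, det 9 — tricolorable
note: |V(-1)| = 9: so tricolorable, since 3 divides 9


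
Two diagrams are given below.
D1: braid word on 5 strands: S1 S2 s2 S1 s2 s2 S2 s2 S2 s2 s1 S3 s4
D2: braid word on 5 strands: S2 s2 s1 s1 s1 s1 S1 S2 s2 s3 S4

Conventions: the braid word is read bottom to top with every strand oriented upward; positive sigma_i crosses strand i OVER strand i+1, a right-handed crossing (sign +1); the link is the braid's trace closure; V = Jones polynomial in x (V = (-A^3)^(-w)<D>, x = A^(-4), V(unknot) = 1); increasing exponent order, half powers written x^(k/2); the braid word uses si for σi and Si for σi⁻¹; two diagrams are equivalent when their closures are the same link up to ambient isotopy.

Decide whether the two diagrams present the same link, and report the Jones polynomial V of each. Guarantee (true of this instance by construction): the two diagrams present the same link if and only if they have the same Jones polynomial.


same link: no
V(D1) = -x^(1/2) - x^(5/2)  [13 crossings, <D> = A^-7 + A, w = +1]
V(D2) = -x^(1/2) - x^(3/2) - x^(5/2) + x^(9/2)  (w +3, c 11, <D> = -A^-9 + A^-1 + A^3 + A^7)
note: comparing 2 Jones polynomials yields 2 groups


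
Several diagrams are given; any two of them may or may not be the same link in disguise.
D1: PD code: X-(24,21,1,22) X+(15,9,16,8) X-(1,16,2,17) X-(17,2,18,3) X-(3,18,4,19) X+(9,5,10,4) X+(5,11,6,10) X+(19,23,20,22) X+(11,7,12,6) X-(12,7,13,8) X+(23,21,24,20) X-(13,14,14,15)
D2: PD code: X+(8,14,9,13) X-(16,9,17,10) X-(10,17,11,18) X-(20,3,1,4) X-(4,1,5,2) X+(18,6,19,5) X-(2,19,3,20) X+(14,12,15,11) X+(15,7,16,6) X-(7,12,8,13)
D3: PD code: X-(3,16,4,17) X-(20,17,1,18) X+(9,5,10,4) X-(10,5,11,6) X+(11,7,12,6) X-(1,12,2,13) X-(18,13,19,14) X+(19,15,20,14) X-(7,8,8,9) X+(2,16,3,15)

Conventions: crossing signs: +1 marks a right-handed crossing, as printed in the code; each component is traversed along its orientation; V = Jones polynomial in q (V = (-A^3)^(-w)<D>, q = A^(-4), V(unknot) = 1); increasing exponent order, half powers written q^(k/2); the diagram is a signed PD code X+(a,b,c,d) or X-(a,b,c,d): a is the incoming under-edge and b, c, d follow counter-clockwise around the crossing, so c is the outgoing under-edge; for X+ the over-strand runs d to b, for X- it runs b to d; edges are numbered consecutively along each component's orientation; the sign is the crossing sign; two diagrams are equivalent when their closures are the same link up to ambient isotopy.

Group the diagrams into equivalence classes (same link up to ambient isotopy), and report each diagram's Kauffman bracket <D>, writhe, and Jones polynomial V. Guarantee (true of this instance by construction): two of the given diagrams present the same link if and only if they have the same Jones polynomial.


equivalence classes: {D1} | {D2} | {D3}
D1 (bracket -A^-12 + A^-8 - A^-4 + 3 - A^4 + A^8 - A^12; 12 crossings at w = 0): V = -q^-3 + q^-2 - q^-1 + 3 - q + q^2 - q^3
V(D2) = -q^-4 + q^-3 + q^-1  [10 crossings, <D> = A^-2 + A^6 - A^10, w = -2]
V(D3) = 1  [10 crossings, <D> = A^-6, w = -2]
key observation: 3 classes among 3 diagrams; unequal V(q) rules out equality


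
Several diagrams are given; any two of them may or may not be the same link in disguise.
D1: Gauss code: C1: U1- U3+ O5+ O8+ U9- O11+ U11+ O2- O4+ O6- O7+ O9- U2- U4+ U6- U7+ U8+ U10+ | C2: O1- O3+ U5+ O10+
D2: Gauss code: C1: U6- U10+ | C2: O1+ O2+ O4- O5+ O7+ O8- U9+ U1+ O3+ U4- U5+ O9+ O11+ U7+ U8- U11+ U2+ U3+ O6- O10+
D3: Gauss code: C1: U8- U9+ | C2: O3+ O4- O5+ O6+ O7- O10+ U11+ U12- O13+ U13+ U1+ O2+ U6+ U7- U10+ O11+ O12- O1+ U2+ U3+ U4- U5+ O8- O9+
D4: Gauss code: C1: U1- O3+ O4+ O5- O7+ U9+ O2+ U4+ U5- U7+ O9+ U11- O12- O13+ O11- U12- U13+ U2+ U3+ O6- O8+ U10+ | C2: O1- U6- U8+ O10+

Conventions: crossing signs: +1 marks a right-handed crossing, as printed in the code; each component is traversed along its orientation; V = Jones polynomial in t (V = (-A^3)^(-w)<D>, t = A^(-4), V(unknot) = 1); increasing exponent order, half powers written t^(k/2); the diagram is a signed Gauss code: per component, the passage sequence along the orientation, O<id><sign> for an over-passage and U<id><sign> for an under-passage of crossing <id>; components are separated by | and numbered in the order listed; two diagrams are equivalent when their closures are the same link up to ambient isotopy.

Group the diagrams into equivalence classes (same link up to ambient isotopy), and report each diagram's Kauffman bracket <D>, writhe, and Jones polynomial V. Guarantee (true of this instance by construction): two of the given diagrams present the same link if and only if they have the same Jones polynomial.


equivalence classes: {D1} | {D2, D3, D4}
D1 (bracket A^-1 + A^7; 11 crossings at w = +3): V = -t^(1/2) - t^(5/2)
D2 (bracket -A^-3 + A^5 + A^9 + A^13; 11 crossings at w = +5): V = -t^(1/2) - t^(3/2) - t^(5/2) + t^(9/2)
D3 (bracket -A^-3 + A^5 + A^9 + A^13; 13 crossings at w = +5): V = -t^(1/2) - t^(3/2) - t^(5/2) + t^(9/2)
V(D4) = -t^(1/2) - t^(3/2) - t^(5/2) + t^(9/2)  [13 crossings, <D> = -A^-9 + A^-1 + A^3 + A^7, w = +3]
key observation: V(t) takes 2 values over 4 diagrams, fixing the grouping


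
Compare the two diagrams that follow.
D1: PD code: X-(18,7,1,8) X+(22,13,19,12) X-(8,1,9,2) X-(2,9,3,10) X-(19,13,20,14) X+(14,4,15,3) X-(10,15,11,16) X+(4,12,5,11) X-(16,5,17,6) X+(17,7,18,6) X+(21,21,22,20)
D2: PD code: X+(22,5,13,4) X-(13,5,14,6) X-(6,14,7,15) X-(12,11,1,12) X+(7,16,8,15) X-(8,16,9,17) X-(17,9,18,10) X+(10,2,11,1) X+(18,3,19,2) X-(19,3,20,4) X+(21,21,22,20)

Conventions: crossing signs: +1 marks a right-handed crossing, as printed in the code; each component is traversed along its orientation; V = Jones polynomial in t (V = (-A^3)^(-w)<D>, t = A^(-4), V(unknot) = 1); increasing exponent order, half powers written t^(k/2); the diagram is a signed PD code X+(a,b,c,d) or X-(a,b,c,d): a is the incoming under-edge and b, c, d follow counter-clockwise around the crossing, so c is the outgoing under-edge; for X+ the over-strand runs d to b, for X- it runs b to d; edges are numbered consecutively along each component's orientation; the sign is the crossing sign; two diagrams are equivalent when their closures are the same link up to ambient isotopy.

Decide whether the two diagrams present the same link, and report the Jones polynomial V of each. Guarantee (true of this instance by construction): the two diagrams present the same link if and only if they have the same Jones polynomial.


equivalent: no
D1 (bracket A^-9 + A^-1 - A^15 + A^19; 11 crossings at w = -1): V = -t^(-11/2) + t^(-9/2) - t^(-1/2) - t^(3/2)
D2 (bracket A^-1 + A^7; 11 crossings at w = -1): V = -t^(-5/2) - t^(-1/2)
key observation: V(t) takes 2 values over 2 diagrams, fixing the grouping


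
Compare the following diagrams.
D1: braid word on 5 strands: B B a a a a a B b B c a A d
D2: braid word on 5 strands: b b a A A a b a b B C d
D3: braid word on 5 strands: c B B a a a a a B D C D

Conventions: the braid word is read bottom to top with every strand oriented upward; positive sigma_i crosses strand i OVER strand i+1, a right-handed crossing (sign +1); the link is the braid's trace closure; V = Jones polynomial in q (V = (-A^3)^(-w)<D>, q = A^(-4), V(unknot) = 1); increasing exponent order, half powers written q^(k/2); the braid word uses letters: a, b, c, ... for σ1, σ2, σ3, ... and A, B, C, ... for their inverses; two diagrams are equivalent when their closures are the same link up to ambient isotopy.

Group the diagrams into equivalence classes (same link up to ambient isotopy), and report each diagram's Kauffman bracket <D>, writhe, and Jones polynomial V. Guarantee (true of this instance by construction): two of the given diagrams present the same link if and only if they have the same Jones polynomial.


equivalence classes: {D1, D3} | {D2}
D1 (bracket -A^-12 + A^-8 - 2A^-4 + 3 - 2A^4 + 3A^8 - A^12 + A^16 - A^20; 14 crossings at w = +4): V = -q^-2 + q^-1 - 1 + 3q - 2q^2 + 3q^3 - 2q^4 + q^5 - q^6
D2 (bracket -A^-4 + 1 + A^8; 12 crossings at w = +4): V = q + q^3 - q^4
V(D3) = -q^-2 + q^-1 - 1 + 3q - 2q^2 + 3q^3 - 2q^4 + q^5 - q^6  [12 crossings, <D> = -A^-24 + A^-20 - 2A^-16 + 3A^-12 - 2A^-8 + 3A^-4 - 1 + A^4 - A^8, w = 0]
key observation: 2 classes among 3 diagrams; unequal V(q) rules out equality


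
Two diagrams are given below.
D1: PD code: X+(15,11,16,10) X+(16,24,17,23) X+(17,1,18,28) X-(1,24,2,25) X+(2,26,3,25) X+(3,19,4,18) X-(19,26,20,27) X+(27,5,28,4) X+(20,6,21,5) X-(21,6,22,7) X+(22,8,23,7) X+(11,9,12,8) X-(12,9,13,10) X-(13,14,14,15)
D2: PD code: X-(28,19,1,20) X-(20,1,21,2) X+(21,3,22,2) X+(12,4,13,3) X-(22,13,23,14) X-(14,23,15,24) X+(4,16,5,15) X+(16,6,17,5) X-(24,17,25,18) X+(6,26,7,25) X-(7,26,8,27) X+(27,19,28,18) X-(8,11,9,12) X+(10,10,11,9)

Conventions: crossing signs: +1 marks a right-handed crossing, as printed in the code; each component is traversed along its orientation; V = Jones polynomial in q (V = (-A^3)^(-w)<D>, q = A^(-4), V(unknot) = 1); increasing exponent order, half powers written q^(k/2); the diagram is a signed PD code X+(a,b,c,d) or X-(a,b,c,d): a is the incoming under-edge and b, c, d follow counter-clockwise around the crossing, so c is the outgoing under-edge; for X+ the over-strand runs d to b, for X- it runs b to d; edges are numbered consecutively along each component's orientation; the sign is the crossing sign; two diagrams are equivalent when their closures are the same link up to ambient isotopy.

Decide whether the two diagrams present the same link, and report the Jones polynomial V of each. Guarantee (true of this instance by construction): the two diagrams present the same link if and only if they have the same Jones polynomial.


equivalent: no
V(D1) = q - q^2 + 2q^3 - q^4 + q^5 - q^6  (w +4, c 14, <D> = -A^-12 + A^-8 - A^-4 + 2 - A^4 + A^8)
V(D2) = -q^-3 + 2q^-2 - 2q^-1 + 3 - 2q + 2q^2 - q^3  (w 0, c 14, <D> = -A^-12 + 2A^-8 - 2A^-4 + 3 - 2A^4 + 2A^8 - A^12)
why: 2 values of V(q) split the 2 diagrams


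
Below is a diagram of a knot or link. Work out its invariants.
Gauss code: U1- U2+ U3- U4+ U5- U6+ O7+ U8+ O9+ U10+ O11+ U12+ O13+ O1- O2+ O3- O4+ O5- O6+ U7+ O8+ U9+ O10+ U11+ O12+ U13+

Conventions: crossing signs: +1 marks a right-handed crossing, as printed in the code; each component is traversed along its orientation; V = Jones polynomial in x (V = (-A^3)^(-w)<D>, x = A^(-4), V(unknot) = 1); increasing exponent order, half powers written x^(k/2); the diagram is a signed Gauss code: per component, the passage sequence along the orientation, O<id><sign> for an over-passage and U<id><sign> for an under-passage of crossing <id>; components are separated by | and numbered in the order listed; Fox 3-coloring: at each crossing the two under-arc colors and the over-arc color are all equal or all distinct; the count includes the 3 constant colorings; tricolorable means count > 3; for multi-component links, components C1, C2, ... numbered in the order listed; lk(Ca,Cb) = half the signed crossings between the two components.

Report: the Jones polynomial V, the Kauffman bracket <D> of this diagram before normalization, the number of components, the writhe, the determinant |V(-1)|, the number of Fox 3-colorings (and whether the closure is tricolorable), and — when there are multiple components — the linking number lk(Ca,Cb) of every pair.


V(x) = x^3 + x^5 - x^6 + x^7 - x^8 + x^9 - x^10
bracket: A^-19 - A^-15 + A^-11 - A^-7 + A^-3 - A - A^9, w = +7
1 component, writhe +7, over 13 crossings
det 7, colorings 3 of 3^13 — not tricolorable
observation: V spans 7 powers of x: at least 7 crossings in any diagram


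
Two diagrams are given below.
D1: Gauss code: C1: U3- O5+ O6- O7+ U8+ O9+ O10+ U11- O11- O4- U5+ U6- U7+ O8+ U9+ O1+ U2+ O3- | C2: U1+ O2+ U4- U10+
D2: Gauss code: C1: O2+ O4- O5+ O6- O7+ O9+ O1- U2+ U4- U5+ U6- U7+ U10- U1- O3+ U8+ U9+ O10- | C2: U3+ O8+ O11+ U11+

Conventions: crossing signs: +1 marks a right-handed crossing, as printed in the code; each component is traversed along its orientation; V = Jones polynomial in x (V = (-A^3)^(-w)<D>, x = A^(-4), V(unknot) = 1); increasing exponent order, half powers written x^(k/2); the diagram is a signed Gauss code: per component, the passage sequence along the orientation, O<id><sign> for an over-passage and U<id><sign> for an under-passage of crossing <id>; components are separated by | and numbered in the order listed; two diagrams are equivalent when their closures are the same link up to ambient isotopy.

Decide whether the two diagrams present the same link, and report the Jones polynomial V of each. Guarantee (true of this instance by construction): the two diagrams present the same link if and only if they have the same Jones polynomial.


equivalent: no
V(D1) = -x^(3/2) - 2x^(7/2) + x^(9/2) - x^(11/2) + x^(13/2)  (w +3, c 11, <D> = -A^-17 + A^-13 - A^-9 + 2A^-5 + A^3)
D2 (bracket A^-1 + A^7; 11 crossings at w = +3): V = -x^(1/2) - x^(5/2)
why: 2 values of V(x) split the 2 diagrams


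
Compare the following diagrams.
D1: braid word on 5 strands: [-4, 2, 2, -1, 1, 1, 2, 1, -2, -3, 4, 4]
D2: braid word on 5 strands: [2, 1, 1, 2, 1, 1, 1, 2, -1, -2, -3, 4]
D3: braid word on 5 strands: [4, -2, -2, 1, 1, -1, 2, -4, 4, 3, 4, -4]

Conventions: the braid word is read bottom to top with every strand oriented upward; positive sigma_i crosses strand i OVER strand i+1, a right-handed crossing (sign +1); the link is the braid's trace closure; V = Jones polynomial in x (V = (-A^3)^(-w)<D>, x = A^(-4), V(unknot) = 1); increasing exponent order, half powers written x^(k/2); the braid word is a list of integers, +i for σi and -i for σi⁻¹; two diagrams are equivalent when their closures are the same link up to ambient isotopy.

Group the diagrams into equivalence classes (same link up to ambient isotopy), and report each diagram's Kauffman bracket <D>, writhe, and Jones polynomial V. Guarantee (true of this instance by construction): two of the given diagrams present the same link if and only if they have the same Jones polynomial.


classes: {D1} | {D2} | {D3}
V(D1) = x + x^3 - x^4  [12 crossings, <D> = -A^-4 + 1 + A^8, w = +4]
D2 (bracket -A^-10 + A^-6 - A^-2 + A^2 + A^10; 12 crossings at w = +6): V = x^2 + x^4 - x^5 + x^6 - x^7
V(D3) = 1  (w +2, c 12, <D> = A^6)
insight: 3 classes among 3 diagrams; unequal V(x) rules out equality
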